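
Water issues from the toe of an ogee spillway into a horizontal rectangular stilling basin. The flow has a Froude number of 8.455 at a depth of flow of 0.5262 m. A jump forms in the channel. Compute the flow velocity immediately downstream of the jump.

Fr₁ = 8.455 (given).
From the momentum equation for a rectangular channel, y₂/y₁ = ½[√(1 + 8Fr₁²) − 1] = ½[√572.90 − 1] = 11.47.
y₂ = 11.47 × 0.5262 = 6.034 m.
V₁ = Fr₁·√(g·y₁) = 8.455×√(9.81×0.5262) = 19.21 m/s; q = V₁·y₁ = 10.11 m²/s.
V₂ = q/y₂ = 10.11/6.034 = 1.675 m/s.

V₂ = 1.675 m/s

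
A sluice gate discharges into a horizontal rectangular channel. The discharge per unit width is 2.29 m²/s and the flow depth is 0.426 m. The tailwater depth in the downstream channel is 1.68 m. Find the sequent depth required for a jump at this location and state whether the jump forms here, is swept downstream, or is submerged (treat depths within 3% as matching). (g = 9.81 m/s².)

y₂ = 1.39 m; the jump is submerged

V₁ = q/y₁ = 2.29/0.426 = 5.38 m/s. Fr₁ = V₁/√(g·y₁) = 5.38/√(9.81×0.426) = 2.63.
Sequent-depth ratio: y₂/y₁ = ½[√(1 + 8Fr₁²) − 1] = ½[√56.32 − 1] = 3.25.
y₂ = 3.25 × 0.426 = 1.39 m.
Tailwater y_tw = 1.68 m: y_tw > y₂, so the jump is submerged.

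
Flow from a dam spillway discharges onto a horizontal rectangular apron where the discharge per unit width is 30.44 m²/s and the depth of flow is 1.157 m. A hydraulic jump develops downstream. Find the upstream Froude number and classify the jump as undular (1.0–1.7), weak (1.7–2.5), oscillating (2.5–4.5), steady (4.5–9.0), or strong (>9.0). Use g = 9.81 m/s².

V₁ = q/y₁ = 30.44/1.157 = 26.31 m/s. Fr₁ = V₁/√(g·y₁) = 26.31/√(9.81×1.157) = 7.809.
Fr₁ = 7.809 lies in the steady range.

Fr₁ = 7.809; steady jump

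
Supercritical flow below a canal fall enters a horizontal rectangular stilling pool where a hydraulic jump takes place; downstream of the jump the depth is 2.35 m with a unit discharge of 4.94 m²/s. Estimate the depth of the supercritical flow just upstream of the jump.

y₁ = 0.695 m

V₂ = q/y₂ = 4.94/2.35 = 2.10 m/s; Fr₂ = V₂/√(g·y₂) = 0.438.
From the momentum equation (using Fr₂), y₁/y₂ = ½[√(1 + 8Fr₂²) − 1] = ½[√2.533 − 1] = 0.296.
y₁ = 0.296 × 2.35 = 0.695 m.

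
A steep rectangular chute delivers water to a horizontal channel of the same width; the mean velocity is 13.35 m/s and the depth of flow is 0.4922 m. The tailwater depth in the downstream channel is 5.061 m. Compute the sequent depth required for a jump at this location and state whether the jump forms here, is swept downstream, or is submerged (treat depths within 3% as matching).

y₂ = 3.990 m; the jump is submerged

Fr₁ = V₁/√(g·y₁) = 13.35/√(9.81×0.4922) = 6.075.
Sequent-depth ratio: y₂/y₁ = ½[√(1 + 8Fr₁²) − 1] = ½[√296.29 − 1] = 8.106.
y₂ = 8.106 × 0.4922 = 3.990 m.
Tailwater y_tw = 5.061 m: y_tw > y₂, so the jump is submerged.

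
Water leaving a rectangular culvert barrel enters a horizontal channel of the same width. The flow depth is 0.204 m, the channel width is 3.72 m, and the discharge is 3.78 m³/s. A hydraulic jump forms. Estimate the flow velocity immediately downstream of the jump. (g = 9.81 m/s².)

V₂ = 1.11 m/s

q = Q/b = 3.78/3.72 = 1.02 m²/s; V₁ = q/y₁ = 4.98 m/s. Fr₁ = V₁/√(g·y₁) = 3.52.
By Bélanger, y₂/y₁ = ½[√(1 + 8Fr₁²) − 1] = ½[√100.2 − 1] = 4.50.
y₂ = 4.50 × 0.204 = 0.919 m.
V₂ = q/y₂ = 1.02/0.919 = 1.11 m/s.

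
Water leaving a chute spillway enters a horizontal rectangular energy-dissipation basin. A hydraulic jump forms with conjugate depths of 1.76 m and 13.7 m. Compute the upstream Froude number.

For a rectangular channel the momentum equation gives q² = ½·g·y₁·y₂·(y₁ + y₂) = ½×9.81×1.76×13.7×15.5 = 1828.
q = √1828 = 42.8 m²/s.
V₁ = q/y₁ = 24.3 m/s; Fr₁ = V₁/√(g·y₁) = 5.85.

Fr₁ = 5.85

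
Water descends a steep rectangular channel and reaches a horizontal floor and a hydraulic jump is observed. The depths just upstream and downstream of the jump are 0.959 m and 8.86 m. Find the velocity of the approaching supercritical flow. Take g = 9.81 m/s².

For a rectangular channel the momentum equation gives q² = ½·g·y₁·y₂·(y₁ + y₂) = ½×9.81×0.959×8.86×9.82 = 409.
q = √409 = 20.2 m²/s.
V₁ = q/y₁ = 20.2/0.959 = 21.1 m/s.

V₁ = 21.1 m/s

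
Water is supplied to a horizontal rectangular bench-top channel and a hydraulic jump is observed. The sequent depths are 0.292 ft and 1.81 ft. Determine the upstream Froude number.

For a rectangular channel the momentum equation gives q² = ½·g·y₁·y₂·(y₁ + y₂) = ½×32.2×0.292×1.81×2.10 = 17.9.
q = √17.9 = 4.23 ft²/s.
V₁ = q/y₁ = 14.5 ft/s; Fr₁ = V₁/√(g·y₁) = 4.72.

Fr₁ = 4.72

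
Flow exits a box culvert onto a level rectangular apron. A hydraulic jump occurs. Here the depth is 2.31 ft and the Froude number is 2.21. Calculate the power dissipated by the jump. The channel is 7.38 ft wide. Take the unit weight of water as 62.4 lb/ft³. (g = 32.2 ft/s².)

P = 36.9 hp

Fr₁ = 2.21 (given).
Conjugate-depth relation: y₂/y₁ = ½[√(1 + 8Fr₁²) − 1] = ½[√40.07 − 1] = 2.67.
y₂ = 2.67 × 2.31 = 6.16 ft.
Head loss: ΔE = (y₂ − y₁)³/(4y₁y₂) = (6.16 − 2.31)³/(4×2.31×6.16) = 56.9/56.9 = 1.00 ft.
V₁ = Fr₁·√(g·y₁) = 2.21×√(32.2×2.31) = 19.1 ft/s; q = V₁·y₁ = 44.0 ft²/s. Q = q·b = 44.0 × 7.38 = 325 cfs. P = γ·Q·ΔE/550 = 62.4 × 325 × 1.00 / 550 = 36.9 hp.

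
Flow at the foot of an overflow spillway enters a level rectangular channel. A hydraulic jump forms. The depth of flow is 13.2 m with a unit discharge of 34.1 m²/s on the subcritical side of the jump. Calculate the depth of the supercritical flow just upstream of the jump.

y₁ = 1.24 m

V₂ = q/y₂ = 34.1/13.2 = 2.58 m/s; Fr₂ = V₂/√(g·y₂) = 0.227.
The Bélanger relation is symmetric: y₁/y₂ = ½[√(1 + 8Fr₂²) − 1] = ½[√1.412 − 1] = 0.0942.
y₁ = 0.0942 × 13.2 = 1.24 m.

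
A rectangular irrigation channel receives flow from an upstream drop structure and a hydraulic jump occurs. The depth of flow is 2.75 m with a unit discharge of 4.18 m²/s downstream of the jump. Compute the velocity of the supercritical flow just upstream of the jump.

V₂ = q/y₂ = 4.18/2.75 = 1.52 m/s; Fr₂ = V₂/√(g·y₂) = 0.293.
Applying the sequent-depth relation in reverse, y₁/y₂ = ½[√(1 + 8Fr₂²) − 1] = ½[√1.685 − 1] = 0.149.
y₁ = 0.149 × 2.75 = 0.410 m.
V₁ = q/y₁ = 4.18/0.410 = 10.2 m/s.

V₁ = 10.2 m/s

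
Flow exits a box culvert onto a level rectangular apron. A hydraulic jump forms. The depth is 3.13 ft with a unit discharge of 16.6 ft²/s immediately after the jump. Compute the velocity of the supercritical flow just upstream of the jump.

V₁ = 13.3 ft/s

V₂ = q/y₂ = 16.6/3.13 = 5.30 ft/s; Fr₂ = V₂/√(g·y₂) = 0.528.
Applying the sequent-depth relation in reverse, y₁/y₂ = ½[√(1 + 8Fr₂²) − 1] = ½[√3.233 − 1] = 0.399.
y₁ = 0.399 × 3.13 = 1.25 ft.
V₁ = q/y₁ = 16.6/1.25 = 13.3 ft/s.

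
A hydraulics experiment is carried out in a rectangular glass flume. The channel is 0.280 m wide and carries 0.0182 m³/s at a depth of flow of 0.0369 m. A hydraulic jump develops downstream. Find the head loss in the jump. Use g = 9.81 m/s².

q = Q/b = 0.0182/0.280 = 0.0650 m²/s; V₁ = q/y₁ = 1.76 m/s. Fr₁ = V₁/√(g·y₁) = 2.93.
Bélanger equation: y₂/y₁ = ½[√(1 + 8Fr₁²) − 1] = ½[√69.58 − 1] = 3.67.
y₂ = 3.67 × 0.0369 = 0.135 m.
Head loss: ΔE = (y₂ − y₁)³/(4y₁y₂) = (0.135 − 0.0369)³/(4×0.0369×0.135) = 0.000957/0.0200 = 0.0479 m.

ΔE = 0.0479 m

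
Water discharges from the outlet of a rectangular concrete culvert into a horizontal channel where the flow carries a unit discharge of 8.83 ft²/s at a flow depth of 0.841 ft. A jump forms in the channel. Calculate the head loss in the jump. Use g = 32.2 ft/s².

ΔE = 0.239 ft

V₁ = q/y₁ = 8.83/0.841 = 10.5 ft/s. Fr₁ = V₁/√(g·y₁) = 10.5/√(32.2×0.841) = 2.02.
Conjugate-depth relation: y₂/y₁ = ½[√(1 + 8Fr₁²) − 1] = ½[√33.57 − 1] = 2.40.
y₂ = 2.40 × 0.841 = 2.02 ft.
Head loss: ΔE = (y₂ − y₁)³/(4y₁y₂) = (2.02 − 0.841)³/(4×0.841×2.02) = 1.62/6.78 = 0.239 ft.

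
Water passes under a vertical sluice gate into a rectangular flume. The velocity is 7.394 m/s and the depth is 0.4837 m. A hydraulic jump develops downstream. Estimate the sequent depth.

y₂ = 2.093 m

Fr₁ = V₁/√(g·y₁) = 7.394/√(9.81×0.4837) = 3.394.
Bélanger equation: y₂/y₁ = ½[√(1 + 8Fr₁²) − 1] = ½[√93.173 − 1] = 4.326.
y₂ = 4.326 × 0.4837 = 2.093 m.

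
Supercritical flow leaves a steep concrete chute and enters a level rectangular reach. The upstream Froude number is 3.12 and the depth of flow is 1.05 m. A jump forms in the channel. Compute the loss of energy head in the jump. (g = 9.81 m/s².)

Fr₁ = 3.12 (given).
From the momentum equation for a rectangular channel, y₂/y₁ = ½[√(1 + 8Fr₁²) − 1] = ½[√78.88 − 1] = 3.94.
y₂ = 3.94 × 1.05 = 4.14 m.
V₁ = Fr₁·√(g·y₁) = 3.12×√(9.81×1.05) = 10.0 m/s; q = V₁·y₁ = 10.5 m²/s. V₂ = q/y₂ = 10.5/4.14 = 2.54 m/s. E₁ = y₁ + V₁²/2g = 6.16 m; E₂ = y₂ + V₂²/2g = 4.47 m. ΔE = E₁ − E₂ = 1.69 m.

ΔE = 1.69 m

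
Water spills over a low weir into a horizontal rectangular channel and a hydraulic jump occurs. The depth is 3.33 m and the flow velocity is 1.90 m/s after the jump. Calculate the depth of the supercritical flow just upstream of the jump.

y₁ = 0.620 m

Fr₂ = V₂/√(g·y₂) = 1.90/√(9.81×3.33) = 0.332.
Applying the sequent-depth relation in reverse, y₁/y₂ = ½[√(1 + 8Fr₂²) − 1] = ½[√1.884 − 1] = 0.186.
y₁ = 0.186 × 3.33 = 0.620 m.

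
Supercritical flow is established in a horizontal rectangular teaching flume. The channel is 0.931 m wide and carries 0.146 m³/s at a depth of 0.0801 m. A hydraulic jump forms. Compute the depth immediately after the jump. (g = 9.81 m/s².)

y₂ = 0.213 m

q = Q/b = 0.146/0.931 = 0.157 m²/s; V₁ = q/y₁ = 1.96 m/s. Fr₁ = V₁/√(g·y₁) = 2.21.
Conjugate-depth relation: y₂/y₁ = ½[√(1 + 8Fr₁²) − 1] = ½[√40.02 − 1] = 2.66.
y₂ = 2.66 × 0.0801 = 0.213 m.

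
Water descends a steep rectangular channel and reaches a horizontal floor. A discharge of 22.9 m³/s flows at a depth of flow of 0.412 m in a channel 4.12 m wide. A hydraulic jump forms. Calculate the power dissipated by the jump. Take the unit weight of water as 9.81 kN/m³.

P = 1317 kW

q = Q/b = 22.9/4.12 = 5.56 m²/s; V₁ = q/y₁ = 13.5 m/s. Fr₁ = V₁/√(g·y₁) = 6.71.
From the momentum equation for a rectangular channel, y₂/y₁ = ½[√(1 + 8Fr₁²) − 1] = ½[√361.3 − 1] = 9.00.
y₂ = 9.00 × 0.412 = 3.71 m.
Head loss: ΔE = (y₂ − y₁)³/(4y₁y₂) = (3.71 − 0.412)³/(4×0.412×3.71) = 35.9/6.11 = 5.86 m.
P = γ·Q·ΔE = 9.81 × 22.9 × 5.86 = 1317 kW.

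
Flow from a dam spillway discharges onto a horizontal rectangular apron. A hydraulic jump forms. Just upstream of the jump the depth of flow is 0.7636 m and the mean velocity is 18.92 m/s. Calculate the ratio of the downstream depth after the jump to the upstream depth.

y₂/y₁ = 9.289

Fr₁ = V₁/√(g·y₁) = 18.92/√(9.81×0.7636) = 6.913.
Bélanger equation: y₂/y₁ = ½[√(1 + 8Fr₁²) − 1] = ½[√383.29 − 1] = 9.289.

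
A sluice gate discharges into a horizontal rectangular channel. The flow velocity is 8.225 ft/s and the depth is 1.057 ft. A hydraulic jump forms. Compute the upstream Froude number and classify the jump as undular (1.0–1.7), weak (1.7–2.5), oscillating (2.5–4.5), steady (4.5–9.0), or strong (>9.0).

Fr₁ = V₁/√(g·y₁) = 8.225/√(32.2×1.057) = 1.410.
Fr₁ = 1.410 lies in the undular range.

Fr₁ = 1.410; undular jump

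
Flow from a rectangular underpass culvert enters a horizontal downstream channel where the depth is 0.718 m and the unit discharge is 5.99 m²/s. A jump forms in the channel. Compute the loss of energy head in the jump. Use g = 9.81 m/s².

V₁ = q/y₁ = 5.99/0.718 = 8.34 m/s. Fr₁ = V₁/√(g·y₁) = 8.34/√(9.81×0.718) = 3.14.
From the momentum equation for a rectangular channel, y₂/y₁ = ½[√(1 + 8Fr₁²) − 1] = ½[√80.05 − 1] = 3.97.
y₂ = 3.97 × 0.718 = 2.85 m.
Head loss: ΔE = (y₂ − y₁)³/(4y₁y₂) = (2.85 − 0.718)³/(4×0.718×2.85) = 9.73/8.19 = 1.19 m.

ΔE = 1.19 m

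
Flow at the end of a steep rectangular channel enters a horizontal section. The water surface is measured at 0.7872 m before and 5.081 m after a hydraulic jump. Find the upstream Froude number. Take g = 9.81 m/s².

Fr₁ = 4.905

For a rectangular channel the momentum equation gives q² = ½·g·y₁·y₂·(y₁ + y₂) = ½×9.81×0.7872×5.081×5.868 = 115.1.
q = √115.1 = 10.73 m²/s.
V₁ = q/y₁ = 13.63 m/s; Fr₁ = V₁/√(g·y₁) = 4.905.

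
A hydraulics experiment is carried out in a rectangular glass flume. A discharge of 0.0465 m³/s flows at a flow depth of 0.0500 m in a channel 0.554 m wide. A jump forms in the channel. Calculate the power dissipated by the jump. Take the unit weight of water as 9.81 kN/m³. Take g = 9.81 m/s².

P = 0.0139 kW

q = Q/b = 0.0465/0.554 = 0.0839 m²/s; V₁ = q/y₁ = 1.68 m/s. Fr₁ = V₁/√(g·y₁) = 2.40.
Conjugate-depth relation: y₂/y₁ = ½[√(1 + 8Fr₁²) − 1] = ½[√46.96 − 1] = 2.93.
y₂ = 2.93 × 0.0500 = 0.146 m.
Head loss: ΔE = (y₂ − y₁)³/(4y₁y₂) = (0.146 − 0.0500)³/(4×0.0500×0.146) = 0.000894/0.0293 = 0.0305 m.
P = γ·Q·ΔE = 9.81 × 0.0465 × 0.0305 = 0.0139 kW.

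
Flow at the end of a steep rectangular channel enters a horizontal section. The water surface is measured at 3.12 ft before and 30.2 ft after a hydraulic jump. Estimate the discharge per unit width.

For a rectangular channel the momentum equation gives q² = ½·g·y₁·y₂·(y₁ + y₂) = ½×32.2×3.12×30.2×33.3 = 50547.
q = √50547 = 225 ft²/s.

q = 225 ft²/s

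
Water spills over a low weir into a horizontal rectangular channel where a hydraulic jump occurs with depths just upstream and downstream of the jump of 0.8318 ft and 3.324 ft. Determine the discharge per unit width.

q = 13.60 ft²/s

For a rectangular channel the momentum equation gives q² = ½·g·y₁·y₂·(y₁ + y₂) = ½×32.2×0.8318×3.324×4.156 = 185.0.
q = √185.0 = 13.60 ft²/s.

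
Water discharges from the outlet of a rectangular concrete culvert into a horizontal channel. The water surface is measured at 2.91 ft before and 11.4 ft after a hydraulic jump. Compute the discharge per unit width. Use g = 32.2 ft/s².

For a rectangular channel the momentum equation gives q² = ½·g·y₁·y₂·(y₁ + y₂) = ½×32.2×2.91×11.4×14.3 = 7643.
q = √7643 = 87.4 ft²/s.

q = 87.4 ft²/s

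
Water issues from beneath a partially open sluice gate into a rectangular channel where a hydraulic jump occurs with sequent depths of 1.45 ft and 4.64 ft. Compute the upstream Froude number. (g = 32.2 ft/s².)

Fr₁ = 2.59

For a rectangular channel the momentum equation gives q² = ½·g·y₁·y₂·(y₁ + y₂) = ½×32.2×1.45×4.64×6.09 = 660.
q = √660 = 25.7 ft²/s.
V₁ = q/y₁ = 17.7 ft/s; Fr₁ = V₁/√(g·y₁) = 2.59.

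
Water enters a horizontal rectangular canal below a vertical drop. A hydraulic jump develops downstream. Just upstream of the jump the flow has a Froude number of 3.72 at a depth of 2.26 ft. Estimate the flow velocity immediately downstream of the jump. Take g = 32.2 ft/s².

V₂ = 6.63 ft/s

Fr₁ = 3.72 (given).
Bélanger equation: y₂/y₁ = ½[√(1 + 8Fr₁²) − 1] = ½[√111.7 − 1] = 4.78.
y₂ = 4.78 × 2.26 = 10.8 ft.
V₁ = Fr₁·√(g·y₁) = 3.72×√(32.2×2.26) = 31.7 ft/s; q = V₁·y₁ = 71.7 ft²/s.
V₂ = q/y₂ = 71.7/10.8 = 6.63 ft/s.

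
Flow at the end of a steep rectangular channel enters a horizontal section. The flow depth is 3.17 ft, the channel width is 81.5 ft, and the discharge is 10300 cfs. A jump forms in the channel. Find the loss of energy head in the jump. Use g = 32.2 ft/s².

ΔE = 10.7 ft

q = Q/b = 10300/81.5 = 126 ft²/s; V₁ = q/y₁ = 39.9 ft/s. Fr₁ = V₁/√(g·y₁) = 3.95.
Sequent-depth ratio: y₂/y₁ = ½[√(1 + 8Fr₁²) − 1] = ½[√125.6 − 1] = 5.10.
y₂ = 5.10 × 3.17 = 16.2 ft.
V₂ = q/y₂ = 126/16.2 = 7.81 ft/s. E₁ = y₁ + V₁²/2g = 27.9 ft; E₂ = y₂ + V₂²/2g = 17.1 ft. ΔE = E₁ − E₂ = 10.7 ft.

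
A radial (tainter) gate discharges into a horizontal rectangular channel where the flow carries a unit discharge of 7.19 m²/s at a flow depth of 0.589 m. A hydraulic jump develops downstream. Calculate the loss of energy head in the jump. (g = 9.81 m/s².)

V₁ = q/y₁ = 7.19/0.589 = 12.2 m/s. Fr₁ = V₁/√(g·y₁) = 12.2/√(9.81×0.589) = 5.08.
By Bélanger, y₂/y₁ = ½[√(1 + 8Fr₁²) − 1] = ½[√207.3 − 1] = 6.70.
y₂ = 6.70 × 0.589 = 3.95 m.
V₂ = q/y₂ = 7.19/3.95 = 1.82 m/s. E₁ = y₁ + V₁²/2g = 8.18 m; E₂ = y₂ + V₂²/2g = 4.12 m. ΔE = E₁ − E₂ = 4.07 m.

ΔE = 4.07 m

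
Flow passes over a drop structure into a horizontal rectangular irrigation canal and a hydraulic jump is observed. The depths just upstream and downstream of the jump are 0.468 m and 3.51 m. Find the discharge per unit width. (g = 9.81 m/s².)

q = 5.66 m²/s

For a rectangular channel the momentum equation gives q² = ½·g·y₁·y₂·(y₁ + y₂) = ½×9.81×0.468×3.51×3.98 = 32.1.
q = √32.1 = 5.66 m²/s.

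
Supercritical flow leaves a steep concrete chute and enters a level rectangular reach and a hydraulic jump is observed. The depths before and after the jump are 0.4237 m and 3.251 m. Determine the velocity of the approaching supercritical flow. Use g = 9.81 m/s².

V₁ = 11.76 m/s

For a rectangular channel the momentum equation gives q² = ½·g·y₁·y₂·(y₁ + y₂) = ½×9.81×0.4237×3.251×3.675 = 24.83.
q = √24.83 = 4.983 m²/s.
V₁ = q/y₁ = 4.983/0.4237 = 11.76 m/s.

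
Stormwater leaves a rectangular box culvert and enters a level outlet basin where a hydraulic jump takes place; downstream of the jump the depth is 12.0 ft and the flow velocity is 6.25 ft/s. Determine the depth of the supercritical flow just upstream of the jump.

Fr₂ = V₂/√(g·y₂) = 6.25/√(32.2×12.0) = 0.318.
Applying the sequent-depth relation in reverse, y₁/y₂ = ½[√(1 + 8Fr₂²) − 1] = ½[√1.809 − 1] = 0.172.
y₁ = 0.172 × 12.0 = 2.07 ft.

y₁ = 2.07 ft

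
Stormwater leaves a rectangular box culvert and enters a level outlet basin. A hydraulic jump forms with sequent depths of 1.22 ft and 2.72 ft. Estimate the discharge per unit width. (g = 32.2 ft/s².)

q = 14.5 ft²/s

For a rectangular channel the momentum equation gives q² = ½·g·y₁·y₂·(y₁ + y₂) = ½×32.2×1.22×2.72×3.94 = 210.
q = √210 = 14.5 ft²/s.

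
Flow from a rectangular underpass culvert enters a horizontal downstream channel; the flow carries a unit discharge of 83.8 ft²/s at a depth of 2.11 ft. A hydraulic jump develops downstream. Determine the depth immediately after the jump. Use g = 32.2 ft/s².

y₂ = 13.4 ft

V₁ = q/y₁ = 83.8/2.11 = 39.7 ft/s. Fr₁ = V₁/√(g·y₁) = 39.7/√(32.2×2.11) = 4.82.
Bélanger equation: y₂/y₁ = ½[√(1 + 8Fr₁²) − 1] = ½[√186.7 − 1] = 6.33.
y₂ = 6.33 × 2.11 = 13.4 ft.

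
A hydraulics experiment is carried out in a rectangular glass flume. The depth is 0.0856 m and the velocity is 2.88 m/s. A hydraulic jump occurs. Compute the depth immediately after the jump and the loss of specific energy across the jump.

Fr₁ = V₁/√(g·y₁) = 2.88/√(9.81×0.0856) = 3.14.
Sequent-depth ratio: y₂/y₁ = ½[√(1 + 8Fr₁²) − 1] = ½[√80.02 − 1] = 3.97.
y₂ = 3.97 × 0.0856 = 0.340 m.
Head loss: ΔE = (y₂ − y₁)³/(4y₁y₂) = (0.340 − 0.0856)³/(4×0.0856×0.340) = 0.0165/0.116 = 0.142 m.

y₂ = 0.340 m; ΔE = 0.142 m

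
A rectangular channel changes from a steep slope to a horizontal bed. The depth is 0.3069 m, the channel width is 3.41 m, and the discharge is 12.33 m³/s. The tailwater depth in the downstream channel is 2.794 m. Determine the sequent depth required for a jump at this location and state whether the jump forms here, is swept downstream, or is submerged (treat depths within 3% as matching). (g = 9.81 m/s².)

q = Q/b = 12.33/3.41 = 3.616 m²/s; V₁ = q/y₁ = 11.78 m/s. Fr₁ = V₁/√(g·y₁) = 6.790.
Conjugate-depth relation: y₂/y₁ = ½[√(1 + 8Fr₁²) − 1] = ½[√369.85 − 1] = 9.116.
y₂ = 9.116 × 0.3069 = 2.798 m.
Tailwater y_tw = 2.794 m: y_tw ≈ y₂, so the jump forms here.

y₂ = 2.798 m; the jump forms here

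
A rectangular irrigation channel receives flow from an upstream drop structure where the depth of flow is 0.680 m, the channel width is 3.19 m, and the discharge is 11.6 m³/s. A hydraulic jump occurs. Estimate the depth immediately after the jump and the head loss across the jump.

y₂ = 1.68 m; ΔE = 0.219 m

q = Q/b = 11.6/3.19 = 3.64 m²/s; V₁ = q/y₁ = 5.35 m/s. Fr₁ = V₁/√(g·y₁) = 2.07.
By Bélanger, y₂/y₁ = ½[√(1 + 8Fr₁²) − 1] = ½[√35.29 − 1] = 2.47.
y₂ = 2.47 × 0.680 = 1.68 m.
V₂ = q/y₂ = 3.64/1.68 = 2.16 m/s. E₁ = y₁ + V₁²/2g = 2.14 m; E₂ = y₂ + V₂²/2g = 1.92 m. ΔE = E₁ − E₂ = 0.219 m.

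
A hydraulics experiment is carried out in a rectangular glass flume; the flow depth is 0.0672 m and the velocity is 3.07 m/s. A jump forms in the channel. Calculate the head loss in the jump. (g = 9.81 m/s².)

ΔE = 0.200 m

Fr₁ = V₁/√(g·y₁) = 3.07/√(9.81×0.0672) = 3.78.
Bélanger equation: y₂/y₁ = ½[√(1 + 8Fr₁²) − 1] = ½[√115.4 − 1] = 4.87.
y₂ = 4.87 × 0.0672 = 0.327 m.
Head loss: ΔE = (y₂ − y₁)³/(4y₁y₂) = (0.327 − 0.0672)³/(4×0.0672×0.327) = 0.0176/0.0880 = 0.200 m.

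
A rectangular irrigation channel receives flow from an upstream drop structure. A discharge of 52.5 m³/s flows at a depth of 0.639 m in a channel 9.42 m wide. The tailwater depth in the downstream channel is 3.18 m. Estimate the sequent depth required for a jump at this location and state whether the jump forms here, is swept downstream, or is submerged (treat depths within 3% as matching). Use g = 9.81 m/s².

y₂ = 2.84 m; the jump is submerged

q = Q/b = 52.5/9.42 = 5.57 m²/s; V₁ = q/y₁ = 8.72 m/s. Fr₁ = V₁/√(g·y₁) = 3.48.
Conjugate-depth relation: y₂/y₁ = ½[√(1 + 8Fr₁²) − 1] = ½[√98.08 − 1] = 4.45.
y₂ = 4.45 × 0.639 = 2.84 m.
Tailwater y_tw = 3.18 m: y_tw > y₂, so the jump is submerged.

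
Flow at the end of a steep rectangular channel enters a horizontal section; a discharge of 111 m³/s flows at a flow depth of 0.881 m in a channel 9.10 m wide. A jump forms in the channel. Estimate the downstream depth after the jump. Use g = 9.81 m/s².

q = Q/b = 111/9.10 = 12.2 m²/s; V₁ = q/y₁ = 13.8 m/s. Fr₁ = V₁/√(g·y₁) = 4.71.
Conjugate-depth relation: y₂/y₁ = ½[√(1 + 8Fr₁²) − 1] = ½[√178.4 − 1] = 6.18.
y₂ = 6.18 × 0.881 = 5.44 m.

y₂ = 5.44 m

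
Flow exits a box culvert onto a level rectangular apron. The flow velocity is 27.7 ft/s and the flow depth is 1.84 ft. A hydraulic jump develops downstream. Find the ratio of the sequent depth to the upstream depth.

y₂/y₁ = 4.61

Fr₁ = V₁/√(g·y₁) = 27.7/√(32.2×1.84) = 3.60.
Conjugate-depth relation: y₂/y₁ = ½[√(1 + 8Fr₁²) − 1] = ½[√104.6 − 1] = 4.61.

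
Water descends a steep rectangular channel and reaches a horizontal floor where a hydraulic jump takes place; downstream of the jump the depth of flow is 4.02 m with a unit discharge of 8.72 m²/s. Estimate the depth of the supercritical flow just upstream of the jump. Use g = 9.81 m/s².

y₁ = 0.800 m

V₂ = q/y₂ = 8.72/4.02 = 2.17 m/s; Fr₂ = V₂/√(g·y₂) = 0.345.
Since the conjugate-depth ratio holds either way, y₁/y₂ = ½[√(1 + 8Fr₂²) − 1] = ½[√1.954 − 1] = 0.199.
y₁ = 0.199 × 4.02 = 0.800 m.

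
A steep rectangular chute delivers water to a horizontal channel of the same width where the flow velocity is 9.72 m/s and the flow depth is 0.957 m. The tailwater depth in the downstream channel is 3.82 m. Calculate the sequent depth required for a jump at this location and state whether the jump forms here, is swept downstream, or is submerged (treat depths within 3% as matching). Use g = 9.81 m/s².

Fr₁ = V₁/√(g·y₁) = 9.72/√(9.81×0.957) = 3.17.
Bélanger equation: y₂/y₁ = ½[√(1 + 8Fr₁²) − 1] = ½[√81.51 − 1] = 4.01.
y₂ = 4.01 × 0.957 = 3.84 m.
Tailwater y_tw = 3.82 m: y_tw ≈ y₂, so the jump forms here.

y₂ = 3.84 m; the jump forms here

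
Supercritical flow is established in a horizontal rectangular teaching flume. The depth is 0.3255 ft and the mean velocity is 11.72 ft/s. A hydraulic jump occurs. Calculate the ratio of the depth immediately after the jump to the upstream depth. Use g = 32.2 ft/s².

Fr₁ = V₁/√(g·y₁) = 11.72/√(32.2×0.3255) = 3.620.
From the momentum equation for a rectangular channel, y₂/y₁ = ½[√(1 + 8Fr₁²) − 1] = ½[√105.84 − 1] = 4.644.

y₂/y₁ = 4.644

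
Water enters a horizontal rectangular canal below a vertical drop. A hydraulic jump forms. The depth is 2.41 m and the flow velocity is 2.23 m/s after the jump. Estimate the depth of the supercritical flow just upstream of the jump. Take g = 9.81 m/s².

Fr₂ = V₂/√(g·y₂) = 2.23/√(9.81×2.41) = 0.459.
The Bélanger relation is symmetric: y₁/y₂ = ½[√(1 + 8Fr₂²) − 1] = ½[√2.683 − 1] = 0.319.
y₁ = 0.319 × 2.41 = 0.769 m.

y₁ = 0.769 m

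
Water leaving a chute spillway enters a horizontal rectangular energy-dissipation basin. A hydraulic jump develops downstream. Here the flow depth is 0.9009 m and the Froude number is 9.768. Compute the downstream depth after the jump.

y₂ = 12.00 m

Fr₁ = 9.768 (given).
Conjugate-depth relation: y₂/y₁ = ½[√(1 + 8Fr₁²) − 1] = ½[√764.31 − 1] = 13.32.
y₂ = 13.32 × 0.9009 = 12.00 m.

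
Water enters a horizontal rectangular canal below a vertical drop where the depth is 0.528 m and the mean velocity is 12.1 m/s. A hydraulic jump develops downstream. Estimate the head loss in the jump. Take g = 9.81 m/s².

Fr₁ = V₁/√(g·y₁) = 12.1/√(9.81×0.528) = 5.32.
Sequent-depth ratio: y₂/y₁ = ½[√(1 + 8Fr₁²) − 1] = ½[√227.1 − 1] = 7.04.
y₂ = 7.04 × 0.528 = 3.71 m.
Head loss: ΔE = (y₂ − y₁)³/(4y₁y₂) = (3.71 − 0.528)³/(4×0.528×3.71) = 32.4/7.85 = 4.12 m.

ΔE = 4.12 m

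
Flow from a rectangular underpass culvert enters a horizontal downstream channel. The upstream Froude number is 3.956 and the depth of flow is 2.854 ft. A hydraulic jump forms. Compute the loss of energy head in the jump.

Fr₁ = 3.956 (given).
Conjugate-depth relation: y₂/y₁ = ½[√(1 + 8Fr₁²) − 1] = ½[√126.20 − 1] = 5.117.
y₂ = 5.117 × 2.854 = 14.60 ft.
V₁ = Fr₁·√(g·y₁) = 3.956×√(32.2×2.854) = 37.92 ft/s; q = V₁·y₁ = 108.2 ft²/s. V₂ = q/y₂ = 108.2/14.60 = 7.411 ft/s. E₁ = y₁ + V₁²/2g = 25.19 ft; E₂ = y₂ + V₂²/2g = 15.46 ft. ΔE = E₁ − E₂ = 9.730 ft.

ΔE = 9.730 ft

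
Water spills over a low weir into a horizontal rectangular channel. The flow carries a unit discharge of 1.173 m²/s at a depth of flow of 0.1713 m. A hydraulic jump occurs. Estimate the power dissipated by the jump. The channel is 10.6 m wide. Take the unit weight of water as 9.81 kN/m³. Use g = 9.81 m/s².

P = 160.4 kW

V₁ = q/y₁ = 1.173/0.1713 = 6.848 m/s. Fr₁ = V₁/√(g·y₁) = 6.848/√(9.81×0.1713) = 5.282.
From the momentum equation for a rectangular channel, y₂/y₁ = ½[√(1 + 8Fr₁²) − 1] = ½[√224.23 − 1] = 6.987.
y₂ = 6.987 × 0.1713 = 1.197 m.
Head loss: ΔE = (y₂ − y₁)³/(4y₁y₂) = (1.197 − 0.1713)³/(4×0.1713×1.197) = 1.079/0.8201 = 1.315 m.
Q = q·b = 1.173 × 10.6 = 12.43 m³/s. P = γ·Q·ΔE = 9.81 × 12.43 × 1.315 = 160.4 kW.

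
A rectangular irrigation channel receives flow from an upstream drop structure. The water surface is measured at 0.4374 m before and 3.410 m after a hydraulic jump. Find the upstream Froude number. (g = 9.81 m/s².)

Fr₁ = 5.856

For a rectangular channel the momentum equation gives q² = ½·g·y₁·y₂·(y₁ + y₂) = ½×9.81×0.4374×3.410×3.847 = 28.15.
q = √28.15 = 5.305 m²/s.
V₁ = q/y₁ = 12.13 m/s; Fr₁ = V₁/√(g·y₁) = 5.856.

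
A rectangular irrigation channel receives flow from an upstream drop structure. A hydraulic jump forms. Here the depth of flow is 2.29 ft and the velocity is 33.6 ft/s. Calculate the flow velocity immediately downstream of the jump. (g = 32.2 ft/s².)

Fr₁ = V₁/√(g·y₁) = 33.6/√(32.2×2.29) = 3.91.
Bélanger equation: y₂/y₁ = ½[√(1 + 8Fr₁²) − 1] = ½[√123.5 − 1] = 5.06.
y₂ = 5.06 × 2.29 = 11.6 ft.
q = V₁·y₁ = 33.6 × 2.29 = 76.9 ft²/s.
V₂ = q/y₂ = 76.9/11.6 = 6.65 ft/s.

V₂ = 6.65 ft/s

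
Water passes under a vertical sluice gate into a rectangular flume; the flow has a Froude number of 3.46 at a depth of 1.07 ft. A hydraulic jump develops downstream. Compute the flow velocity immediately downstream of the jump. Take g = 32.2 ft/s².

Fr₁ = 3.46 (given).
By Bélanger, y₂/y₁ = ½[√(1 + 8Fr₁²) − 1] = ½[√96.77 − 1] = 4.42.
y₂ = 4.42 × 1.07 = 4.73 ft.
V₁ = Fr₁·√(g·y₁) = 3.46×√(32.2×1.07) = 20.3 ft/s; q = V₁·y₁ = 21.7 ft²/s.
V₂ = q/y₂ = 21.7/4.73 = 4.60 ft/s.

V₂ = 4.60 ft/s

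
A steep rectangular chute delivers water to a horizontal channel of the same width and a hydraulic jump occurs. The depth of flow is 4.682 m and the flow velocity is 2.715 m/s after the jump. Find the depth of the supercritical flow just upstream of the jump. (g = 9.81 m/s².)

Fr₂ = V₂/√(g·y₂) = 2.715/√(9.81×4.682) = 0.4006.
Since the conjugate-depth ratio holds either way, y₁/y₂ = ½[√(1 + 8Fr₂²) − 1] = ½[√2.2839 − 1] = 0.2556.
y₁ = 0.2556 × 4.682 = 1.197 m.

y₁ = 1.197 m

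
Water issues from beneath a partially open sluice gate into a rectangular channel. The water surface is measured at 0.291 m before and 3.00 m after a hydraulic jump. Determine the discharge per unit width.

q = 3.75 m²/s

For a rectangular channel the momentum equation gives q² = ½·g·y₁·y₂·(y₁ + y₂) = ½×9.81×0.291×3.00×3.29 = 14.1.
q = √14.1 = 3.75 m²/s.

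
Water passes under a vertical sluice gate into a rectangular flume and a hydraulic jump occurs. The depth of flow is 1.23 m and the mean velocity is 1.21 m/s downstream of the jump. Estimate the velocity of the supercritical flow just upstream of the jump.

V₁ = 5.99 m/s

Fr₂ = V₂/√(g·y₂) = 1.21/√(9.81×1.23) = 0.348.
From the momentum equation (using Fr₂), y₁/y₂ = ½[√(1 + 8Fr₂²) − 1] = ½[√1.971 − 1] = 0.202.
y₁ = 0.202 × 1.23 = 0.248 m.
V₁ = q/y₁ = 1.49/0.248 = 5.99 m/s.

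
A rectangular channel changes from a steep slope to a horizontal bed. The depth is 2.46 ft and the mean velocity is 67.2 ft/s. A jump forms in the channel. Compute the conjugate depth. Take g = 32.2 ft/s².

Fr₁ = V₁/√(g·y₁) = 67.2/√(32.2×2.46) = 7.55.
Bélanger equation: y₂/y₁ = ½[√(1 + 8Fr₁²) − 1] = ½[√457.1 − 1] = 10.2.
y₂ = 10.2 × 2.46 = 25.1 ft.

y₂ = 25.1 ft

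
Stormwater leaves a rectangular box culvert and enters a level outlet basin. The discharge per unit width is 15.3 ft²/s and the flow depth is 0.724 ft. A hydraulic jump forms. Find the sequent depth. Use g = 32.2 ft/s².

y₂ = 4.13 ft

V₁ = q/y₁ = 15.3/0.724 = 21.1 ft/s. Fr₁ = V₁/√(g·y₁) = 21.1/√(32.2×0.724) = 4.38.
Bélanger equation: y₂/y₁ = ½[√(1 + 8Fr₁²) − 1] = ½[√154.3 − 1] = 5.71.
y₂ = 5.71 × 0.724 = 4.13 ft.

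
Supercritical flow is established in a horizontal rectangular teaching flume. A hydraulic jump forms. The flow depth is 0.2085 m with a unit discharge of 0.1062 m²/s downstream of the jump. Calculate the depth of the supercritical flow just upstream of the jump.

V₂ = q/y₂ = 0.1062/0.2085 = 0.5094 m/s; Fr₂ = V₂/√(g·y₂) = 0.3561.
Since the conjugate-depth ratio holds either way, y₁/y₂ = ½[√(1 + 8Fr₂²) − 1] = ½[√2.0147 − 1] = 0.2097.
y₁ = 0.2097 × 0.2085 = 0.04372 m.

y₁ = 0.04372 m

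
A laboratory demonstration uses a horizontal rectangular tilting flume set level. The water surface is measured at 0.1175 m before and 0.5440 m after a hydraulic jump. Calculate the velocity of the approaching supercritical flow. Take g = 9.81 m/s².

V₁ = 3.876 m/s

For a rectangular channel the momentum equation gives q² = ½·g·y₁·y₂·(y₁ + y₂) = ½×9.81×0.1175×0.5440×0.6615 = 0.2074.
q = √0.2074 = 0.4554 m²/s.
V₁ = q/y₁ = 0.4554/0.1175 = 3.876 m/s.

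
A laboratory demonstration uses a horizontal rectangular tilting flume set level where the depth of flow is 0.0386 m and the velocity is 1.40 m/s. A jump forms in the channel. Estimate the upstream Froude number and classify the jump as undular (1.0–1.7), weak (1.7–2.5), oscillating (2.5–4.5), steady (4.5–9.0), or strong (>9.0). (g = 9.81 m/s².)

Fr₁ = 2.28; weak jump

Fr₁ = V₁/√(g·y₁) = 1.40/√(9.81×0.0386) = 2.28.
Fr₁ = 2.28 lies in the weak range.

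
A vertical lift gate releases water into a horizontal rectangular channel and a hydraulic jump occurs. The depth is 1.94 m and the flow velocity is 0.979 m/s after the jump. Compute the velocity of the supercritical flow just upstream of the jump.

Fr₂ = V₂/√(g·y₂) = 0.979/√(9.81×1.94) = 0.224.
The Bélanger relation is symmetric: y₁/y₂ = ½[√(1 + 8Fr₂²) − 1] = ½[√1.403 − 1] = 0.0922.
y₁ = 0.0922 × 1.94 = 0.179 m.
V₁ = q/y₁ = 1.90/0.179 = 10.6 m/s.

V₁ = 10.6 m/s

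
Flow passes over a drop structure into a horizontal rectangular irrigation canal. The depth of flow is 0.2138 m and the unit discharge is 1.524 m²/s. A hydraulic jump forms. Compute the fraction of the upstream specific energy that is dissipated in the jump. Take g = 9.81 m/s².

V₁ = q/y₁ = 1.524/0.2138 = 7.128 m/s. Fr₁ = V₁/√(g·y₁) = 7.128/√(9.81×0.2138) = 4.922.
Conjugate-depth relation: y₂/y₁ = ½[√(1 + 8Fr₁²) − 1] = ½[√194.81 − 1] = 6.479.
y₂ = 6.479 × 0.2138 = 1.385 m.
E₁ = y₁ + V₁²/2g = 2.804 m. ΔE = (y₂ − y₁)³/(4y₁y₂) = 1.357 m. ΔE/E₁ = 1.357/2.804 = 0.484.

ΔE/E₁ = 0.484 (48.4%)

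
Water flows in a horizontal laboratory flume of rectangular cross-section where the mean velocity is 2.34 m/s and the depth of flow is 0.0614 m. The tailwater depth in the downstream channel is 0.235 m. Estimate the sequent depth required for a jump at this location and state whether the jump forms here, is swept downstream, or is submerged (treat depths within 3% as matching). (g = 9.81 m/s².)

Fr₁ = V₁/√(g·y₁) = 2.34/√(9.81×0.0614) = 3.02.
Bélanger equation: y₂/y₁ = ½[√(1 + 8Fr₁²) − 1] = ½[√73.73 − 1] = 3.79.
y₂ = 3.79 × 0.0614 = 0.233 m.
Tailwater y_tw = 0.235 m: y_tw ≈ y₂, so the jump forms here.

y₂ = 0.233 m; the jump forms here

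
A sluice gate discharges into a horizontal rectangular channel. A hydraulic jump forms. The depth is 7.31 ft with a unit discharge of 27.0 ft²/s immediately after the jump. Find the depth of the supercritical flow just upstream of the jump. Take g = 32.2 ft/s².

y₁ = 0.767 ft

V₂ = q/y₂ = 27.0/7.31 = 3.69 ft/s; Fr₂ = V₂/√(g·y₂) = 0.241.
The Bélanger relation is symmetric: y₁/y₂ = ½[√(1 + 8Fr₂²) − 1] = ½[√1.464 − 1] = 0.105.
y₁ = 0.105 × 7.31 = 0.767 ft.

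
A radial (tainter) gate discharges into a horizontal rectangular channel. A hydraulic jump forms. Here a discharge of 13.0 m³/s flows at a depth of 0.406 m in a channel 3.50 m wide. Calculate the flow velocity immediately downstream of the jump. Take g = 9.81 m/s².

V₂ = 1.52 m/s

q = Q/b = 13.0/3.50 = 3.71 m²/s; V₁ = q/y₁ = 9.15 m/s. Fr₁ = V₁/√(g·y₁) = 4.58.
Sequent-depth ratio: y₂/y₁ = ½[√(1 + 8Fr₁²) − 1] = ½[√169.1 − 1] = 6.00.
y₂ = 6.00 × 0.406 = 2.44 m.
V₂ = q/y₂ = 3.71/2.44 = 1.52 m/s.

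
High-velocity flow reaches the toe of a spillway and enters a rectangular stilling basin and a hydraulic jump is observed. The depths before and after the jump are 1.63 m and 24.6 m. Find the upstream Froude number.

Fr₁ = 11.0

For a rectangular channel the momentum equation gives q² = ½·g·y₁·y₂·(y₁ + y₂) = ½×9.81×1.63×24.6×26.2 = 5159.
q = √5159 = 71.8 m²/s.
V₁ = q/y₁ = 44.1 m/s; Fr₁ = V₁/√(g·y₁) = 11.0.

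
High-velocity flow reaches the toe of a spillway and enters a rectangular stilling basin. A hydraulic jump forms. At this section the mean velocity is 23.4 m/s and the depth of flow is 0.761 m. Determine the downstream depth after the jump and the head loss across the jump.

y₂ = 8.84 m; ΔE = 19.6 m

Fr₁ = V₁/√(g·y₁) = 23.4/√(9.81×0.761) = 8.56.
From the momentum equation for a rectangular channel, y₂/y₁ = ½[√(1 + 8Fr₁²) − 1] = ½[√587.8 − 1] = 11.6.
y₂ = 11.6 × 0.761 = 8.84 m.
q = V₁·y₁ = 23.4 × 0.761 = 17.8 m²/s. V₂ = q/y₂ = 17.8/8.84 = 2.01 m/s. E₁ = y₁ + V₁²/2g = 28.7 m; E₂ = y₂ + V₂²/2g = 9.05 m. ΔE = E₁ − E₂ = 19.6 m.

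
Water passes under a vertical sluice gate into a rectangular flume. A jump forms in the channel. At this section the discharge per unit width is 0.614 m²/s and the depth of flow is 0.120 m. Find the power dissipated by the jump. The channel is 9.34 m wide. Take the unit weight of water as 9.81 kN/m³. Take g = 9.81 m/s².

V₁ = q/y₁ = 0.614/0.120 = 5.12 m/s. Fr₁ = V₁/√(g·y₁) = 5.12/√(9.81×0.120) = 4.72.
Bélanger equation: y₂/y₁ = ½[√(1 + 8Fr₁²) − 1] = ½[√178.9 − 1] = 6.19.
y₂ = 6.19 × 0.120 = 0.743 m.
V₂ = q/y₂ = 0.614/0.743 = 0.827 m/s. E₁ = y₁ + V₁²/2g = 1.45 m; E₂ = y₂ + V₂²/2g = 0.777 m. ΔE = E₁ − E₂ = 0.677 m.
Q = q·b = 0.614 × 9.34 = 5.73 m³/s. P = γ·Q·ΔE = 9.81 × 5.73 × 0.677 = 38.1 kW.

P = 38.1 kW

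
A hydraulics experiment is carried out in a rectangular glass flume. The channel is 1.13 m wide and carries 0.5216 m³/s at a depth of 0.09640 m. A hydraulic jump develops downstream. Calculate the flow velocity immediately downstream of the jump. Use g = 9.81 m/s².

V₂ = 0.7388 m/s

q = Q/b = 0.5216/1.13 = 0.4616 m²/s; V₁ = q/y₁ = 4.788 m/s. Fr₁ = V₁/√(g·y₁) = 4.924.
Bélanger equation: y₂/y₁ = ½[√(1 + 8Fr₁²) − 1] = ½[√194.96 − 1] = 6.481.
y₂ = 6.481 × 0.09640 = 0.6248 m.
V₂ = q/y₂ = 0.4616/0.6248 = 0.7388 m/s.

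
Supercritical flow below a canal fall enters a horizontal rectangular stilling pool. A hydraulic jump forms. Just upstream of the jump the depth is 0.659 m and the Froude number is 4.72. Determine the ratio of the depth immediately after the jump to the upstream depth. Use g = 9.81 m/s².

Fr₁ = 4.72 (given).
Bélanger equation: y₂/y₁ = ½[√(1 + 8Fr₁²) − 1] = ½[√179.2 − 1] = 6.19.

y₂/y₁ = 6.19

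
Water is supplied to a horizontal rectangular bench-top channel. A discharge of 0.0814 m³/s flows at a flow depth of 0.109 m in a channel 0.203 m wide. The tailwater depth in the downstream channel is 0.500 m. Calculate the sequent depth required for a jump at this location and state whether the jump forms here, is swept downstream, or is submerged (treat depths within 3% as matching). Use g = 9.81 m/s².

y₂ = 0.497 m; the jump forms here

q = Q/b = 0.0814/0.203 = 0.401 m²/s; V₁ = q/y₁ = 3.68 m/s. Fr₁ = V₁/√(g·y₁) = 3.56.
Sequent-depth ratio: y₂/y₁ = ½[√(1 + 8Fr₁²) − 1] = ½[√102.3 − 1] = 4.56.
y₂ = 4.56 × 0.109 = 0.497 m.
Tailwater y_tw = 0.500 m: y_tw ≈ y₂, so the jump forms here.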